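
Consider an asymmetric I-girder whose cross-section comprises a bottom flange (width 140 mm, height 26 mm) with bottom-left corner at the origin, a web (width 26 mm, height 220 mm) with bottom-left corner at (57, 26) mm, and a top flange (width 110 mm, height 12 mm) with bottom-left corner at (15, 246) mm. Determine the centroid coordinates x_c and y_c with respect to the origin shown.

x_c = 70.00 mm, y_c = 108.42 mm

bottom flange: A = 140 × 26 = 3640.00, centroid at (70.00, 13.00).
web: A = 26 × 220 = 5720.00, centroid at (70.00, 136.00).
top flange: A = 110 × 12 = 1320.00, centroid at (70.00, 252.00).
ΣA = 10680.00 mm²
ΣAx_c = (3640.00)(70.00) + (5720.00)(70.00) + (1320.00)(70.00) = 747600.00 mm³
ΣAy_c = (3640.00)(13.00) + (5720.00)(136.00) + (1320.00)(252.00) = 1157880.00 mm³
x_c = 747600.00 / 10680.00 = 70.00 mm
y_c = 1157880.00 / 10680.00 = 108.42 mm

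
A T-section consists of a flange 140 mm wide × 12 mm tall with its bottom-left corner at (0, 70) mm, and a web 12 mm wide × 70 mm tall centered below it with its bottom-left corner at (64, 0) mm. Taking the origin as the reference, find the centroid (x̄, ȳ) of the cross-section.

x̄ = 70.00 mm, ȳ = 62.33 mm

web: A = 12 × 70 = 840.00, centroid at (70.00, 35.00).
flange: A = 140 × 12 = 1680.00, centroid at (70.00, 76.00).
ΣA = 2520.00 mm², ΣAx̄ = 176400.00 mm³, ΣAȳ = 157080.00 mm³.
x̄ = 176400.00/2520.00 = 70.00 mm; ȳ = 157080.00/2520.00 = 62.33 mm.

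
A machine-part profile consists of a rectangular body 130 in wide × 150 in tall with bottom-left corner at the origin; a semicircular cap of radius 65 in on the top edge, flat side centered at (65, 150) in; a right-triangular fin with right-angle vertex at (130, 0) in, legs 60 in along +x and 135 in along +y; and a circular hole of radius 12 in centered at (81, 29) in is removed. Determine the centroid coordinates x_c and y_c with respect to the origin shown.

rectangular body: A = 130 × 150 = 19500.00, centroid at (65.00, 75.00).
semicircular top: A = ½π·65² = 6636.61, centroid at (65.00, 177.59).
triangular fin: A = ½·60·135 = 4050.00, centroid at (150.00, 45.00).
hole: A = −π·12² = -452.39, centroid at (81.00, 29.00).
ΣA = 29734.23 in²
ΣAx_c = (19500.00)(65.00) + (6636.61)(65.00) + (4050.00)(150.00) + (-452.39)(81.00) = 2269736.40 in³
ΣAy_c = (19500.00)(75.00) + (6636.61)(177.59) + (4050.00)(45.00) + (-452.39)(29.00) = 2810206.21 in³
x_c = 2269736.40 / 29734.23 = 76.33 in
y_c = 2810206.21 / 29734.23 = 94.51 in

x_c = 76.33 in, y_c = 94.51 in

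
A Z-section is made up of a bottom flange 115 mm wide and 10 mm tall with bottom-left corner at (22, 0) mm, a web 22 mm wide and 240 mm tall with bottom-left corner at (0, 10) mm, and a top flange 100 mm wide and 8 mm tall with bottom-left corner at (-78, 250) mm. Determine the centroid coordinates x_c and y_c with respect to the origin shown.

Part | A | x̄ᵢ | ȳᵢ | A·x̄ᵢ | A·ȳᵢ
bottom flange | 1150.00 | 79.50 | 5.00 | 91425.00 | 5750.00
web | 5280.00 | 11.00 | 130.00 | 58080.00 | 686400.00
top flange | 800.00 | -28.00 | 254.00 | -22400.00 | 203200.00
Σ | 7230.00 |  |  | 127105.00 | 895350.00
x_c = 127105.00 / 7230.00 = 17.58 mm
y_c = 895350.00 / 7230.00 = 123.84 mm

x_c = 17.58 mm, y_c = 123.84 mm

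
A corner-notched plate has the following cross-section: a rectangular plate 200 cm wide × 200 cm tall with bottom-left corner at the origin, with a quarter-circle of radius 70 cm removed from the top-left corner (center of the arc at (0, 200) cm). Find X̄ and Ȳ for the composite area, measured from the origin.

plate: A = 200 × 200 = 40000.00, centroid at (100.00, 100.00).
removed quarter-circle: A = −¼π·70² = -3848.45, centroid at (29.71, 170.29).
ΣA = 36151.55 cm²
ΣAX̄ = (40000.00)(100.00) + (-3848.45)(29.71) = 3885666.67 cm³
ΣAȲ = (40000.00)(100.00) + (-3848.45)(170.29) = 3344643.13 cm³
X̄ = 3885666.67 / 36151.55 = 107.48 cm
Ȳ = 3344643.13 / 36151.55 = 92.52 cm

X̄ = 107.48 cm, Ȳ = 92.52 cm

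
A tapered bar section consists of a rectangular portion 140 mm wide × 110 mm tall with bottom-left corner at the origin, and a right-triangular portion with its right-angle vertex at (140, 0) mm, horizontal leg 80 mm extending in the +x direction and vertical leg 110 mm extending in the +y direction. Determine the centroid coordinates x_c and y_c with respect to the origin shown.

rectangular portion: A = 140 × 110 = 15400.00, centroid at (70.00, 55.00).
triangular portion: A = ½·80·110 = 4400.00, centroid at (166.67, 36.67).
ΣA = 19800.00 mm², ΣAx_c = 1811333.33 mm³, ΣAy_c = 1008333.33 mm³.
x_c = 1811333.33/19800.00 = 91.48 mm; y_c = 1008333.33/19800.00 = 50.93 mm.

x_c = 91.48 mm, y_c = 50.93 mm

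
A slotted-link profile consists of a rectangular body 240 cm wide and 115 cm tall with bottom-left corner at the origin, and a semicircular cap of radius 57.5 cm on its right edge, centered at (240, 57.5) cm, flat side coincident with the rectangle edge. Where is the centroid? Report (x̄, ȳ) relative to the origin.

x̄ = 142.87 cm, ȳ = 57.50 cm

rectangular body: A = 240 × 115 = 27600.00, centroid at (120.00, 57.50).
semicircular end: A = ½π·57.5² = 5193.45, centroid at (264.40, 57.50).
ΣA = 32793.45 cm², ΣAx̄ = 4685166.47 cm³, ΣAȳ = 1885623.11 cm³.
x̄ = 4685166.47/32793.45 = 142.87 cm; ȳ = 1885623.11/32793.45 = 57.50 cm.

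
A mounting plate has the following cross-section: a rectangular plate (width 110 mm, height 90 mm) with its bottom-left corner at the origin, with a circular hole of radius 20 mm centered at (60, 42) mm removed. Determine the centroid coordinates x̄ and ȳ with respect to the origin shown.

x̄ = 54.27 mm, ȳ = 45.44 mm

plate: A = 110 × 90 = 9900.00, centroid at (55.00, 45.00).
hole: A = −π·20² = -1256.64, centroid at (60.00, 42.00).
ΣA = 8643.36 mm²
ΣAx̄ = (9900.00)(55.00) + (-1256.64)(60.00) = 469101.78 mm³
ΣAȳ = (9900.00)(45.00) + (-1256.64)(42.00) = 392721.24 mm³
x̄ = 469101.78 / 8643.36 = 54.27 mm
ȳ = 392721.24 / 8643.36 = 45.44 mm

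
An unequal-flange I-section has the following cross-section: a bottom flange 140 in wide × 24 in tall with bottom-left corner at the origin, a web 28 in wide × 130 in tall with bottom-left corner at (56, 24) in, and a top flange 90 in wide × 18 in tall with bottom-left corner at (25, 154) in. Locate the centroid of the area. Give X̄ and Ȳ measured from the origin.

X̄ = 70.00 in, Ȳ = 72.89 in

Part | A | x̄ᵢ | ȳᵢ | A·x̄ᵢ | A·ȳᵢ
bottom flange | 3360.00 | 70.00 | 12.00 | 235200.00 | 40320.00
web | 3640.00 | 70.00 | 89.00 | 254800.00 | 323960.00
top flange | 1620.00 | 70.00 | 163.00 | 113400.00 | 264060.00
Σ | 8620.00 |  |  | 603400.00 | 628340.00
X̄ = 603400.00 / 8620.00 = 70.00 in
Ȳ = 628340.00 / 8620.00 = 72.89 in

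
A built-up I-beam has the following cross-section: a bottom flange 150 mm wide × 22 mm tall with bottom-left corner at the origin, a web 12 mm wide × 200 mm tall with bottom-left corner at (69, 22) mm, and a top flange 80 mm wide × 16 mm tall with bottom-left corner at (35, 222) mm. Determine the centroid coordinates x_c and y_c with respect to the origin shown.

Part | A | x̄ᵢ | ȳᵢ | A·x̄ᵢ | A·ȳᵢ
bottom flange | 3300.00 | 75.00 | 11.00 | 247500.00 | 36300.00
web | 2400.00 | 75.00 | 122.00 | 180000.00 | 292800.00
top flange | 1280.00 | 75.00 | 230.00 | 96000.00 | 294400.00
Σ | 6980.00 |  |  | 523500.00 | 623500.00
x_c = 523500.00 / 6980.00 = 75.00 mm
y_c = 623500.00 / 6980.00 = 89.33 mm

x_c = 75.00 mm, y_c = 89.33 mm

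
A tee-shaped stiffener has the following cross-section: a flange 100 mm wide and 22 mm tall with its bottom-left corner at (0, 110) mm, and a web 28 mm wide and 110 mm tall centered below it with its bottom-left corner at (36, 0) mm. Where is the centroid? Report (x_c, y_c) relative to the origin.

x_c = 50.00 mm, y_c = 82.50 mm

web: A = 28 × 110 = 3080.00, centroid at (50.00, 55.00).
flange: A = 100 × 22 = 2200.00, centroid at (50.00, 121.00).
ΣA = 5280.00 mm², ΣAx_c = 264000.00 mm³, ΣAy_c = 435600.00 mm³.
x_c = 264000.00/5280.00 = 50.00 mm; y_c = 435600.00/5280.00 = 82.50 mm.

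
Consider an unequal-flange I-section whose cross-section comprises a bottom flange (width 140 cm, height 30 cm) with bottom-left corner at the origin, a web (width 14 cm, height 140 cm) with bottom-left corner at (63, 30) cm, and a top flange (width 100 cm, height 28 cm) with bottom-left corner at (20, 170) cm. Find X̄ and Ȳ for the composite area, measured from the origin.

X̄ = 70.00 cm, Ȳ = 86.41 cm

bottom flange: A = 140 × 30 = 4200.00, centroid at (70.00, 15.00).
web: A = 14 × 140 = 1960.00, centroid at (70.00, 100.00).
top flange: A = 100 × 28 = 2800.00, centroid at (70.00, 184.00).
ΣA = 8960.00 cm²
ΣAX̄ = (4200.00)(70.00) + (1960.00)(70.00) + (2800.00)(70.00) = 627200.00 cm³
ΣAȲ = (4200.00)(15.00) + (1960.00)(100.00) + (2800.00)(184.00) = 774200.00 cm³
X̄ = 627200.00 / 8960.00 = 70.00 cm
Ȳ = 774200.00 / 8960.00 = 86.41 cm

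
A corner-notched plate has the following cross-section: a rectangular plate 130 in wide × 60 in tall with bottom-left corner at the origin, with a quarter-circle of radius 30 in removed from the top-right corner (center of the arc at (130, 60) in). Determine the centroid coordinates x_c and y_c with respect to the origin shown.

plate: A = 130 × 60 = 7800.00, centroid at (65.00, 30.00).
removed quarter-circle: A = −¼π·30² = -706.86, centroid at (117.27, 47.27).
ΣA = 7093.14 in², ΣAx_c = 424108.41 in³, ΣAy_c = 200588.50 in³.
x_c = 424108.41/7093.14 = 59.79 in; y_c = 200588.50/7093.14 = 28.28 in.

x_c = 59.79 in, y_c = 28.28 in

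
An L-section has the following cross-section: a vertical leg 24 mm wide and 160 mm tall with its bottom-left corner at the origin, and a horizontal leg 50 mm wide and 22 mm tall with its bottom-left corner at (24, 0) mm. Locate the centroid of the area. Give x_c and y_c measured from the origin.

x_c = 20.24 mm, y_c = 64.64 mm

vertical leg: A = 24 × 160 = 3840.00, centroid at (12.00, 80.00).
horizontal leg: A = 50 × 22 = 1100.00, centroid at (49.00, 11.00).
ΣA = 4940.00 mm²
ΣAx_c = (3840.00)(12.00) + (1100.00)(49.00) = 99980.00 mm³
ΣAy_c = (3840.00)(80.00) + (1100.00)(11.00) = 319300.00 mm³
x_c = 99980.00 / 4940.00 = 20.24 mm
y_c = 319300.00 / 4940.00 = 64.64 mm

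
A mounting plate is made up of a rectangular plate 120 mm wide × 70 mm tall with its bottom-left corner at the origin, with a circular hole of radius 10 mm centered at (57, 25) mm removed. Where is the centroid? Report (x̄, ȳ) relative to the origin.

plate: A = 120 × 70 = 8400.00, centroid at (60.00, 35.00).
hole: A = −π·10² = -314.16, centroid at (57.00, 25.00).
ΣA = 8085.84 mm²
ΣAx̄ = (8400.00)(60.00) + (-314.16)(57.00) = 486092.92 mm³
ΣAȳ = (8400.00)(35.00) + (-314.16)(25.00) = 286146.02 mm³
x̄ = 486092.92 / 8085.84 = 60.12 mm
ȳ = 286146.02 / 8085.84 = 35.39 mm

x̄ = 60.12 mm, ȳ = 35.39 mm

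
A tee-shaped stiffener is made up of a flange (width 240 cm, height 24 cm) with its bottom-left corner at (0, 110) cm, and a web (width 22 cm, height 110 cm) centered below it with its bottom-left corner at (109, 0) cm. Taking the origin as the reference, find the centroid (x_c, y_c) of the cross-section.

Part | A | x̄ᵢ | ȳᵢ | A·x̄ᵢ | A·ȳᵢ
web | 2420.00 | 120.00 | 55.00 | 290400.00 | 133100.00
flange | 5760.00 | 120.00 | 122.00 | 691200.00 | 702720.00
Σ | 8180.00 |  |  | 981600.00 | 835820.00
x_c = 981600.00 / 8180.00 = 120.00 cm
y_c = 835820.00 / 8180.00 = 102.18 cm

x_c = 120.00 cm, y_c = 102.18 cm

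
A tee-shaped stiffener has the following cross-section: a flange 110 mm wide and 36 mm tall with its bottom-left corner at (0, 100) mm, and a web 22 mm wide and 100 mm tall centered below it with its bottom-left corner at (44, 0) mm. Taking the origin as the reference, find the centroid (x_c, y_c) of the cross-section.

x_c = 55.00 mm, y_c = 93.71 mm

web: A = 22 × 100 = 2200.00, centroid at (55.00, 50.00).
flange: A = 110 × 36 = 3960.00, centroid at (55.00, 118.00).
ΣA = 6160.00 mm², ΣAx_c = 338800.00 mm³, ΣAy_c = 577280.00 mm³.
x_c = 338800.00/6160.00 = 55.00 mm; y_c = 577280.00/6160.00 = 93.71 mm.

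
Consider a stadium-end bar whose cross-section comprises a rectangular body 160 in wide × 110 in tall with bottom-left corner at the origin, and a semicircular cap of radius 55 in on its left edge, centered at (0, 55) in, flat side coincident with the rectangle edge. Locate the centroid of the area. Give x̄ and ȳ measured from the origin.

rectangular body: A = 160 × 110 = 17600.00, centroid at (80.00, 55.00).
semicircular end: A = ½π·55² = 4751.66, centroid at (-23.34, 55.00).
ΣA = 22351.66 in², ΣAx̄ = 1297083.33 in³, ΣAȳ = 1229341.24 in³.
x̄ = 1297083.33/22351.66 = 58.03 in; ȳ = 1229341.24/22351.66 = 55.00 in.

x̄ = 58.03 in, ȳ = 55.00 in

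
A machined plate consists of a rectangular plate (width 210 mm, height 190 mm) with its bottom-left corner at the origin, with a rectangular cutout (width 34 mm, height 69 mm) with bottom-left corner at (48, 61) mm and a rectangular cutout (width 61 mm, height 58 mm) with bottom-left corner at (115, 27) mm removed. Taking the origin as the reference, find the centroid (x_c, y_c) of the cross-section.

x_c = 103.55 mm, y_c = 99.02 mm

Part | A | x̄ᵢ | ȳᵢ | A·x̄ᵢ | A·ȳᵢ
plate | 39900.00 | 105.00 | 95.00 | 4189500.00 | 3790500.00
hole 1 | -2346.00 | 65.00 | 95.50 | -152490.00 | -224043.00
hole 2 | -3538.00 | 145.50 | 56.00 | -514779.00 | -198128.00
Σ | 34016.00 |  |  | 3522231.00 | 3368329.00
x_c = 3522231.00 / 34016.00 = 103.55 mm
y_c = 3368329.00 / 34016.00 = 99.02 mm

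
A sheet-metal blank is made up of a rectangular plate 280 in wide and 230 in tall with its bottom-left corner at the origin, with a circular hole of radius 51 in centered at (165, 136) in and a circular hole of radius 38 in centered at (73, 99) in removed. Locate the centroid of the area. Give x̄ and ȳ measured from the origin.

x̄ = 141.93 in, ȳ = 113.08 in

plate: A = 280 × 230 = 64400.00, centroid at (140.00, 115.00).
hole 1: A = −π·51² = -8171.28, centroid at (165.00, 136.00).
hole 2: A = −π·38² = -4536.46, centroid at (73.00, 99.00).
ΣA = 51692.26 in², ΣAx̄ = 7336576.82 in³, ΣAȳ = 5845596.06 in³.
x̄ = 7336576.82/51692.26 = 141.93 in; ȳ = 5845596.06/51692.26 = 113.08 in.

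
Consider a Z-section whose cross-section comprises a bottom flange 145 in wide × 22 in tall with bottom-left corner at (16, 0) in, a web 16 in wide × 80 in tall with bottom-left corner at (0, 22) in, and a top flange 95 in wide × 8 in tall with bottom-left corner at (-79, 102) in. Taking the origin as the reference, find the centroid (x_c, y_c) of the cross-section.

x_c = 51.36 in, y_c = 37.29 in

bottom flange: A = 145 × 22 = 3190.00, centroid at (88.50, 11.00).
web: A = 16 × 80 = 1280.00, centroid at (8.00, 62.00).
top flange: A = 95 × 8 = 760.00, centroid at (-31.50, 106.00).
ΣA = 5230.00 in²
ΣAx_c = (3190.00)(88.50) + (1280.00)(8.00) + (760.00)(-31.50) = 268615.00 in³
ΣAy_c = (3190.00)(11.00) + (1280.00)(62.00) + (760.00)(106.00) = 195010.00 in³
x_c = 268615.00 / 5230.00 = 51.36 in
y_c = 195010.00 / 5230.00 = 37.29 in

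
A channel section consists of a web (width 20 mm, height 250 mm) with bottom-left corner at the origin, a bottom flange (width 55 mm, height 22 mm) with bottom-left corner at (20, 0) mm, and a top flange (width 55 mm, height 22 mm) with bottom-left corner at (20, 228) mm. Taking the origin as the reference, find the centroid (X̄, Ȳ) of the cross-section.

Part | A | x̄ᵢ | ȳᵢ | A·x̄ᵢ | A·ȳᵢ
web | 5000.00 | 10.00 | 125.00 | 50000.00 | 625000.00
bottom flange | 1210.00 | 47.50 | 11.00 | 57475.00 | 13310.00
top flange | 1210.00 | 47.50 | 239.00 | 57475.00 | 289190.00
Σ | 7420.00 |  |  | 164950.00 | 927500.00
X̄ = 164950.00 / 7420.00 = 22.23 mm
Ȳ = 927500.00 / 7420.00 = 125.00 mm

X̄ = 22.23 mm, Ȳ = 125.00 mm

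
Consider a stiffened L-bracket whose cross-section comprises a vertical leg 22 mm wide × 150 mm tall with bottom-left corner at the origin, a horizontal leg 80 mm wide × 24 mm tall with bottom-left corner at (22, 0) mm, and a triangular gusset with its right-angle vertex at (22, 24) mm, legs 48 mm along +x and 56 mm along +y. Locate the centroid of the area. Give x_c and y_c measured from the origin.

vertical leg: A = 22 × 150 = 3300.00, centroid at (11.00, 75.00).
horizontal leg: A = 80 × 24 = 1920.00, centroid at (62.00, 12.00).
gusset: A = ½·48·56 = 1344.00, centroid at (38.00, 42.67).
ΣA = 6564.00 mm²
ΣAx_c = (3300.00)(11.00) + (1920.00)(62.00) + (1344.00)(38.00) = 206412.00 mm³
ΣAy_c = (3300.00)(75.00) + (1920.00)(12.00) + (1344.00)(42.67) = 327884.00 mm³
x_c = 206412.00 / 6564.00 = 31.45 mm
y_c = 327884.00 / 6564.00 = 49.95 mm

x_c = 31.45 mm, y_c = 49.95 mm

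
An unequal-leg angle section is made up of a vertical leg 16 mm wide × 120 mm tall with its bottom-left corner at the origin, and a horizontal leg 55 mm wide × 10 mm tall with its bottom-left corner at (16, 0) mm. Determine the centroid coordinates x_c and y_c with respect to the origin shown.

x_c = 15.90 mm, y_c = 47.75 mm

vertical leg: A = 16 × 120 = 1920.00, centroid at (8.00, 60.00).
horizontal leg: A = 55 × 10 = 550.00, centroid at (43.50, 5.00).
ΣA = 2470.00 mm²
ΣAx_c = (1920.00)(8.00) + (550.00)(43.50) = 39285.00 mm³
ΣAy_c = (1920.00)(60.00) + (550.00)(5.00) = 117950.00 mm³
x_c = 39285.00 / 2470.00 = 15.90 mm
y_c = 117950.00 / 2470.00 = 47.75 mm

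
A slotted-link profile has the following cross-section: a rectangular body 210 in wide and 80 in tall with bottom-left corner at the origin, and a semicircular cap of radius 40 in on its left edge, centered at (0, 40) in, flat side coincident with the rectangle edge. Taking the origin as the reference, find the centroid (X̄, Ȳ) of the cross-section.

X̄ = 89.13 in, Ȳ = 40.00 in

rectangular body: A = 210 × 80 = 16800.00, centroid at (105.00, 40.00).
semicircular end: A = ½π·40² = 2513.27, centroid at (-16.98, 40.00).
ΣA = 19313.27 in²
ΣAX̄ = (16800.00)(105.00) + (2513.27)(-16.98) = 1721333.33 in³
ΣAȲ = (16800.00)(40.00) + (2513.27)(40.00) = 772530.96 in³
X̄ = 1721333.33 / 19313.27 = 89.13 in
Ȳ = 772530.96 / 19313.27 = 40.00 in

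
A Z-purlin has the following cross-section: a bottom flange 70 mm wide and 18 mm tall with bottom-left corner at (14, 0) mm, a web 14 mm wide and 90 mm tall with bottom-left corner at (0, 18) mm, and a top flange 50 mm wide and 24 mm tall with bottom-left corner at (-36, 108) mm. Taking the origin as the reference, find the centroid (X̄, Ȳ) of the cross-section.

Part | A | x̄ᵢ | ȳᵢ | A·x̄ᵢ | A·ȳᵢ
bottom flange | 1260.00 | 49.00 | 9.00 | 61740.00 | 11340.00
web | 1260.00 | 7.00 | 63.00 | 8820.00 | 79380.00
top flange | 1200.00 | -11.00 | 120.00 | -13200.00 | 144000.00
Σ | 3720.00 |  |  | 57360.00 | 234720.00
X̄ = 57360.00 / 3720.00 = 15.42 mm
Ȳ = 234720.00 / 3720.00 = 63.10 mm

X̄ = 15.42 mm, Ȳ = 63.10 mm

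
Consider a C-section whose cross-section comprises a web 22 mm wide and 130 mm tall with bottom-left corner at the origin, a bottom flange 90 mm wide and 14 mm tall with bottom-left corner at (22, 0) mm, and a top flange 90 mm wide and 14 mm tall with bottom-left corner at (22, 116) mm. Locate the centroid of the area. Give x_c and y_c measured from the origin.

web: A = 22 × 130 = 2860.00, centroid at (11.00, 65.00).
bottom flange: A = 90 × 14 = 1260.00, centroid at (67.00, 7.00).
top flange: A = 90 × 14 = 1260.00, centroid at (67.00, 123.00).
ΣA = 5380.00 mm²
ΣAx_c = (2860.00)(11.00) + (1260.00)(67.00) + (1260.00)(67.00) = 200300.00 mm³
ΣAy_c = (2860.00)(65.00) + (1260.00)(7.00) + (1260.00)(123.00) = 349700.00 mm³
x_c = 200300.00 / 5380.00 = 37.23 mm
y_c = 349700.00 / 5380.00 = 65.00 mm

x_c = 37.23 mm, y_c = 65.00 mm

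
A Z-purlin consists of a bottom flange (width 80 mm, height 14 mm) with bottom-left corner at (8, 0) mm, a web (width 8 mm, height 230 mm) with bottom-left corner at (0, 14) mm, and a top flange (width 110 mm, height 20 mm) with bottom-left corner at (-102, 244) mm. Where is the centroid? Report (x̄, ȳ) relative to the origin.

bottom flange: A = 80 × 14 = 1120.00, centroid at (48.00, 7.00).
web: A = 8 × 230 = 1840.00, centroid at (4.00, 129.00).
top flange: A = 110 × 20 = 2200.00, centroid at (-47.00, 254.00).
ΣA = 5160.00 mm²
ΣAx̄ = (1120.00)(48.00) + (1840.00)(4.00) + (2200.00)(-47.00) = -42280.00 mm³
ΣAȳ = (1120.00)(7.00) + (1840.00)(129.00) + (2200.00)(254.00) = 804000.00 mm³
x̄ = -42280.00 / 5160.00 = -8.19 mm
ȳ = 804000.00 / 5160.00 = 155.81 mm

x̄ = -8.19 mm, ȳ = 155.81 mm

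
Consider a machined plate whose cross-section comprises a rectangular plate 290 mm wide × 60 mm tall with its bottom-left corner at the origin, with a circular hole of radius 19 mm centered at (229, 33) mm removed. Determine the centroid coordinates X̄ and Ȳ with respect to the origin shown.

plate: A = 290 × 60 = 17400.00, centroid at (145.00, 30.00).
hole: A = −π·19² = -1134.11, centroid at (229.00, 33.00).
ΣA = 16265.89 mm², ΣAX̄ = 2263287.68 mm³, ΣAȲ = 484574.21 mm³.
X̄ = 2263287.68/16265.89 = 139.14 mm; Ȳ = 484574.21/16265.89 = 29.79 mm.

X̄ = 139.14 mm, Ȳ = 29.79 mm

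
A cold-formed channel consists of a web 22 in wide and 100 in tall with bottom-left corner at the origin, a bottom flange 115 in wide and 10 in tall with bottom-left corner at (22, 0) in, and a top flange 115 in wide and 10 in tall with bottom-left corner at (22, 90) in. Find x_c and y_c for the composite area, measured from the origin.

web: A = 22 × 100 = 2200.00, centroid at (11.00, 50.00).
bottom flange: A = 115 × 10 = 1150.00, centroid at (79.50, 5.00).
top flange: A = 115 × 10 = 1150.00, centroid at (79.50, 95.00).
ΣA = 4500.00 in²
ΣAx_c = (2200.00)(11.00) + (1150.00)(79.50) + (1150.00)(79.50) = 207050.00 in³
ΣAy_c = (2200.00)(50.00) + (1150.00)(5.00) + (1150.00)(95.00) = 225000.00 in³
x_c = 207050.00 / 4500.00 = 46.01 in
y_c = 225000.00 / 4500.00 = 50.00 in

x_c = 46.01 in, y_c = 50.00 in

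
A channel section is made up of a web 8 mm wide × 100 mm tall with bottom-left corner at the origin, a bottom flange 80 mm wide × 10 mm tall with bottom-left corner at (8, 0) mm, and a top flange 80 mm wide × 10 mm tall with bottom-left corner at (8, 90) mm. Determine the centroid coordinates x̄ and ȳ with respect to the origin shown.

web: A = 8 × 100 = 800.00, centroid at (4.00, 50.00).
bottom flange: A = 80 × 10 = 800.00, centroid at (48.00, 5.00).
top flange: A = 80 × 10 = 800.00, centroid at (48.00, 95.00).
ΣA = 2400.00 mm², ΣAx̄ = 80000.00 mm³, ΣAȳ = 120000.00 mm³.
x̄ = 80000.00/2400.00 = 33.33 mm; ȳ = 120000.00/2400.00 = 50.00 mm.

x̄ = 33.33 mm, ȳ = 50.00 mm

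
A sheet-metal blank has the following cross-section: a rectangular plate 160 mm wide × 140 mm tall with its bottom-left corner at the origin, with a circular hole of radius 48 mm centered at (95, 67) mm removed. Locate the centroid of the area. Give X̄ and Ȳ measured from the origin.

X̄ = 72.84 mm, Ȳ = 71.43 mm

Part | A | x̄ᵢ | ȳᵢ | A·x̄ᵢ | A·ȳᵢ
plate | 22400.00 | 80.00 | 70.00 | 1792000.00 | 1568000.00
hole | -7238.23 | 95.00 | 67.00 | -687631.80 | -484961.37
Σ | 15161.77 |  |  | 1104368.20 | 1083038.63
X̄ = 1104368.20 / 15161.77 = 72.84 mm
Ȳ = 1083038.63 / 15161.77 = 71.43 mm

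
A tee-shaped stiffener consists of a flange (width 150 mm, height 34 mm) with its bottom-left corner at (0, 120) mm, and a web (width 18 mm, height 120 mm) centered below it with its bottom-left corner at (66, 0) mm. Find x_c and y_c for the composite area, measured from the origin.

x_c = 75.00 mm, y_c = 114.09 mm

web: A = 18 × 120 = 2160.00, centroid at (75.00, 60.00).
flange: A = 150 × 34 = 5100.00, centroid at (75.00, 137.00).
ΣA = 7260.00 mm²
ΣAx_c = (2160.00)(75.00) + (5100.00)(75.00) = 544500.00 mm³
ΣAy_c = (2160.00)(60.00) + (5100.00)(137.00) = 828300.00 mm³
x_c = 544500.00 / 7260.00 = 75.00 mm
y_c = 828300.00 / 7260.00 = 114.09 mm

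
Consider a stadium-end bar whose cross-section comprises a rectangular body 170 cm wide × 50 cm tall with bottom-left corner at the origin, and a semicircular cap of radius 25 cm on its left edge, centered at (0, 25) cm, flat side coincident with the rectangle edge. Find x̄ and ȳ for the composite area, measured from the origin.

Part | A | x̄ᵢ | ȳᵢ | A·x̄ᵢ | A·ȳᵢ
rectangular body | 8500.00 | 85.00 | 25.00 | 722500.00 | 212500.00
semicircular end | 981.75 | -10.61 | 25.00 | -10416.67 | 24543.69
Σ | 9481.75 |  |  | 712083.33 | 237043.69
x̄ = 712083.33 / 9481.75 = 75.10 cm
ȳ = 237043.69 / 9481.75 = 25.00 cm

x̄ = 75.10 cm, ȳ = 25.00 cm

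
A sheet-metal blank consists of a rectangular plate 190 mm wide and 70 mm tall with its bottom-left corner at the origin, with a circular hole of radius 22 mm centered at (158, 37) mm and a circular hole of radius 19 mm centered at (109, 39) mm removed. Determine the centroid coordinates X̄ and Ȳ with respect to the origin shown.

Part | A | x̄ᵢ | ȳᵢ | A·x̄ᵢ | A·ȳᵢ
plate | 13300.00 | 95.00 | 35.00 | 1263500.00 | 465500.00
hole 1 | -1520.53 | 158.00 | 37.00 | -240243.87 | -56259.64
hole 2 | -1134.11 | 109.00 | 39.00 | -123618.53 | -44230.48
Σ | 10645.35 |  |  | 899637.60 | 365009.88
X̄ = 899637.60 / 10645.35 = 84.51 mm
Ȳ = 365009.88 / 10645.35 = 34.29 mm

X̄ = 84.51 mm, Ȳ = 34.29 mm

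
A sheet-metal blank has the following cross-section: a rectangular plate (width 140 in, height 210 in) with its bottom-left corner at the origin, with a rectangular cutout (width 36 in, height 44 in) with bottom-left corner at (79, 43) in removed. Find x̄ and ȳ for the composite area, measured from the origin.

plate: A = 140 × 210 = 29400.00, centroid at (70.00, 105.00).
hole: A = −(36 × 44) = -1584.00, centroid at (97.00, 65.00).
ΣA = 27816.00 in²
ΣAx̄ = (29400.00)(70.00) + (-1584.00)(97.00) = 1904352.00 in³
ΣAȳ = (29400.00)(105.00) + (-1584.00)(65.00) = 2984040.00 in³
x̄ = 1904352.00 / 27816.00 = 68.46 in
ȳ = 2984040.00 / 27816.00 = 107.28 in

x̄ = 68.46 in, ȳ = 107.28 in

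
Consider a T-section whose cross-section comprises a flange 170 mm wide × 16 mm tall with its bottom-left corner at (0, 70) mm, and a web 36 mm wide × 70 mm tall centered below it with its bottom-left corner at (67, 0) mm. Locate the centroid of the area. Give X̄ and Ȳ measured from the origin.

Part | A | x̄ᵢ | ȳᵢ | A·x̄ᵢ | A·ȳᵢ
web | 2520.00 | 85.00 | 35.00 | 214200.00 | 88200.00
flange | 2720.00 | 85.00 | 78.00 | 231200.00 | 212160.00
Σ | 5240.00 |  |  | 445400.00 | 300360.00
X̄ = 445400.00 / 5240.00 = 85.00 mm
Ȳ = 300360.00 / 5240.00 = 57.32 mm

X̄ = 85.00 mm, Ȳ = 57.32 mm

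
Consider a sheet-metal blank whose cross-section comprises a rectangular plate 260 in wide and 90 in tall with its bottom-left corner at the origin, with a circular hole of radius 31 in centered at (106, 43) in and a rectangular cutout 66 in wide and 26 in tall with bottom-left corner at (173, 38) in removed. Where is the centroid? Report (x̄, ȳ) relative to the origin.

Part | A | x̄ᵢ | ȳᵢ | A·x̄ᵢ | A·ȳᵢ
plate | 23400.00 | 130.00 | 45.00 | 3042000.00 | 1053000.00
hole 1 | -3019.07 | 106.00 | 43.00 | -320021.48 | -129820.03
hole 2 | -1716.00 | 206.00 | 51.00 | -353496.00 | -87516.00
Σ | 18664.93 |  |  | 2368482.52 | 835663.97
x̄ = 2368482.52 / 18664.93 = 126.89 in
ȳ = 835663.97 / 18664.93 = 44.77 in

x̄ = 126.89 in, ȳ = 44.77 in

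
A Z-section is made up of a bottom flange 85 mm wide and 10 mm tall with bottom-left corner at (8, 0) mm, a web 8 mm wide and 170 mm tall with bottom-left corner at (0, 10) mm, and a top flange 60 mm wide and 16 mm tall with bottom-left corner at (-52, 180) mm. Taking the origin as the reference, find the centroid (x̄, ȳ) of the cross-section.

x̄ = 8.59 mm, ȳ = 99.03 mm

bottom flange: A = 85 × 10 = 850.00, centroid at (50.50, 5.00).
web: A = 8 × 170 = 1360.00, centroid at (4.00, 95.00).
top flange: A = 60 × 16 = 960.00, centroid at (-22.00, 188.00).
ΣA = 3170.00 mm²
ΣAx̄ = (850.00)(50.50) + (1360.00)(4.00) + (960.00)(-22.00) = 27245.00 mm³
ΣAȳ = (850.00)(5.00) + (1360.00)(95.00) + (960.00)(188.00) = 313930.00 mm³
x̄ = 27245.00 / 3170.00 = 8.59 mm
ȳ = 313930.00 / 3170.00 = 99.03 mm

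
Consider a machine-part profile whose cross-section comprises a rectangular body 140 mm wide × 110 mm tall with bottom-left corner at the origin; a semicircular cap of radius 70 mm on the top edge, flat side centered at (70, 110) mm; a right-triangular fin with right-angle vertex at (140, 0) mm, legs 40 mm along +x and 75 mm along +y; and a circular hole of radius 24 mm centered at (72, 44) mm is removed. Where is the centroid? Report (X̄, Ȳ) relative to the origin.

rectangular body: A = 140 × 110 = 15400.00, centroid at (70.00, 55.00).
semicircular top: A = ½π·70² = 7696.90, centroid at (70.00, 139.71).
triangular fin: A = ½·40·75 = 1500.00, centroid at (153.33, 25.00).
hole: A = −π·24² = -1809.56, centroid at (72.00, 44.00).
ΣA = 22787.34 mm², ΣAX̄ = 1716495.01 mm³, ΣAȲ = 1880205.36 mm³.
X̄ = 1716495.01/22787.34 = 75.33 mm; Ȳ = 1880205.36/22787.34 = 82.51 mm.

X̄ = 75.33 mm, Ȳ = 82.51 mm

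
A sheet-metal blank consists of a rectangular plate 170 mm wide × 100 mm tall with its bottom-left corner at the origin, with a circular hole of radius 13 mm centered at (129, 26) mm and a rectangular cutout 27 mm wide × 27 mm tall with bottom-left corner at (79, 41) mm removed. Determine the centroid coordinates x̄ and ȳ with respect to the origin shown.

Part | A | x̄ᵢ | ȳᵢ | A·x̄ᵢ | A·ȳᵢ
plate | 17000.00 | 85.00 | 50.00 | 1445000.00 | 850000.00
hole 1 | -530.93 | 129.00 | 26.00 | -68489.86 | -13804.16
hole 2 | -729.00 | 92.50 | 54.50 | -67432.50 | -39730.50
Σ | 15740.07 |  |  | 1309077.64 | 796465.34
x̄ = 1309077.64 / 15740.07 = 83.17 mm
ȳ = 796465.34 / 15740.07 = 50.60 mm

x̄ = 83.17 mm, ȳ = 50.60 mm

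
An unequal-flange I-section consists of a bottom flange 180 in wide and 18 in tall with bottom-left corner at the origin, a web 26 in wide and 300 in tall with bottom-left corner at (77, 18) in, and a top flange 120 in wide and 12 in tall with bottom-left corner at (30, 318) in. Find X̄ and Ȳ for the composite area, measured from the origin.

X̄ = 90.00 in, Ȳ = 144.72 in

bottom flange: A = 180 × 18 = 3240.00, centroid at (90.00, 9.00).
web: A = 26 × 300 = 7800.00, centroid at (90.00, 168.00).
top flange: A = 120 × 12 = 1440.00, centroid at (90.00, 324.00).
ΣA = 12480.00 in², ΣAX̄ = 1123200.00 in³, ΣAȲ = 1806120.00 in³.
X̄ = 1123200.00/12480.00 = 90.00 in; Ȳ = 1806120.00/12480.00 = 144.72 in.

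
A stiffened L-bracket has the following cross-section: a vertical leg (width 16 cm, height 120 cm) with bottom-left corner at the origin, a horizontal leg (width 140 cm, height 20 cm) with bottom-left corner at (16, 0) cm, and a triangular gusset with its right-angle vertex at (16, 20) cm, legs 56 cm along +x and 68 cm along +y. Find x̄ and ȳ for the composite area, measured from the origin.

x̄ = 48.64 cm, ȳ = 33.88 cm

Part | A | x̄ᵢ | ȳᵢ | A·x̄ᵢ | A·ȳᵢ
vertical leg | 1920.00 | 8.00 | 60.00 | 15360.00 | 115200.00
horizontal leg | 2800.00 | 86.00 | 10.00 | 240800.00 | 28000.00
gusset | 1904.00 | 34.67 | 42.67 | 66005.33 | 81237.33
Σ | 6624.00 |  |  | 322165.33 | 224437.33
x̄ = 322165.33 / 6624.00 = 48.64 cm
ȳ = 224437.33 / 6624.00 = 33.88 cm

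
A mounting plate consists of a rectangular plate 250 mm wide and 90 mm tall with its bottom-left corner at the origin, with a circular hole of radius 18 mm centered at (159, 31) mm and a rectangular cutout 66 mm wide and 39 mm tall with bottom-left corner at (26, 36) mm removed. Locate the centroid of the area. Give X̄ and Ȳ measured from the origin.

plate: A = 250 × 90 = 22500.00, centroid at (125.00, 45.00).
hole 1: A = −π·18² = -1017.88, centroid at (159.00, 31.00).
hole 2: A = −(66 × 39) = -2574.00, centroid at (59.00, 55.50).
ΣA = 18908.12 mm²
ΣAX̄ = (22500.00)(125.00) + (-1017.88)(159.00) + (-2574.00)(59.00) = 2498791.71 mm³
ΣAȲ = (22500.00)(45.00) + (-1017.88)(31.00) + (-2574.00)(55.50) = 838088.84 mm³
X̄ = 2498791.71 / 18908.12 = 132.15 mm
Ȳ = 838088.84 / 18908.12 = 44.32 mm

X̄ = 132.15 mm, Ȳ = 44.32 mm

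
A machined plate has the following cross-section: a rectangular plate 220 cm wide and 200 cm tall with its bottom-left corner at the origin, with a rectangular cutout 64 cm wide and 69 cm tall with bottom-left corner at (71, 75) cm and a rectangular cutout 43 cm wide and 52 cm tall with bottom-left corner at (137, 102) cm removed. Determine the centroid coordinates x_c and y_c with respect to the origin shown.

x_c = 107.92 cm, y_c = 97.20 cm

plate: A = 220 × 200 = 44000.00, centroid at (110.00, 100.00).
hole 1: A = −(64 × 69) = -4416.00, centroid at (103.00, 109.50).
hole 2: A = −(43 × 52) = -2236.00, centroid at (158.50, 128.00).
ΣA = 37348.00 cm²
ΣAx_c = (44000.00)(110.00) + (-4416.00)(103.00) + (-2236.00)(158.50) = 4030746.00 cm³
ΣAy_c = (44000.00)(100.00) + (-4416.00)(109.50) + (-2236.00)(128.00) = 3630240.00 cm³
x_c = 4030746.00 / 37348.00 = 107.92 cm
y_c = 3630240.00 / 37348.00 = 97.20 cm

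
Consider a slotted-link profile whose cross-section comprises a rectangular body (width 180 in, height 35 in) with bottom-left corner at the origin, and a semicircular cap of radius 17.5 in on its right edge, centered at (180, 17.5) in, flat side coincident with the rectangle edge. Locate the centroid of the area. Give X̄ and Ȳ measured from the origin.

X̄ = 96.91 in, Ȳ = 17.50 in

Part | A | x̄ᵢ | ȳᵢ | A·x̄ᵢ | A·ȳᵢ
rectangular body | 6300.00 | 90.00 | 17.50 | 567000.00 | 110250.00
semicircular end | 481.06 | 187.43 | 17.50 | 90163.06 | 8418.49
Σ | 6781.06 |  |  | 657163.06 | 118668.49
X̄ = 657163.06 / 6781.06 = 96.91 in
Ȳ = 118668.49 / 6781.06 = 17.50 in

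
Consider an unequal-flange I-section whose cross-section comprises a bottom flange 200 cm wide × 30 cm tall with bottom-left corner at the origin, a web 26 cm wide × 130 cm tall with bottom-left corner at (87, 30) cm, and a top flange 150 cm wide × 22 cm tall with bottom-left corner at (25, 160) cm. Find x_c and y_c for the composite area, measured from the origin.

bottom flange: A = 200 × 30 = 6000.00, centroid at (100.00, 15.00).
web: A = 26 × 130 = 3380.00, centroid at (100.00, 95.00).
top flange: A = 150 × 22 = 3300.00, centroid at (100.00, 171.00).
ΣA = 12680.00 cm²
ΣAx_c = (6000.00)(100.00) + (3380.00)(100.00) + (3300.00)(100.00) = 1268000.00 cm³
ΣAy_c = (6000.00)(15.00) + (3380.00)(95.00) + (3300.00)(171.00) = 975400.00 cm³
x_c = 1268000.00 / 12680.00 = 100.00 cm
y_c = 975400.00 / 12680.00 = 76.92 cm

x_c = 100.00 cm, y_c = 76.92 cm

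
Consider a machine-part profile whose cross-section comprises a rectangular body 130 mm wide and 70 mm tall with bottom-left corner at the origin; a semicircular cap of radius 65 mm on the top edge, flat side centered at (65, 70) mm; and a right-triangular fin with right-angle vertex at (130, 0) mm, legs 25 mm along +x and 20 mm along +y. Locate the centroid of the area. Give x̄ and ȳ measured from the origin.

x̄ = 66.15 mm, ȳ = 60.54 mm

rectangular body: A = 130 × 70 = 9100.00, centroid at (65.00, 35.00).
semicircular top: A = ½π·65² = 6636.61, centroid at (65.00, 97.59).
triangular fin: A = ½·25·20 = 250.00, centroid at (138.33, 6.67).
ΣA = 15986.61 mm²
ΣAx̄ = (9100.00)(65.00) + (6636.61)(65.00) + (250.00)(138.33) = 1057463.27 mm³
ΣAȳ = (9100.00)(35.00) + (6636.61)(97.59) + (250.00)(6.67) = 967813.01 mm³
x̄ = 1057463.27 / 15986.61 = 66.15 mm
ȳ = 967813.01 / 15986.61 = 60.54 mm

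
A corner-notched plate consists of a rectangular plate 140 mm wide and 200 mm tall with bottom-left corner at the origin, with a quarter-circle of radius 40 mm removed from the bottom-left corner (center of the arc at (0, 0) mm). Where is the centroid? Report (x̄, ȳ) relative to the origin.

plate: A = 140 × 200 = 28000.00, centroid at (70.00, 100.00).
removed quarter-circle: A = −¼π·40² = -1256.64, centroid at (16.98, 16.98).
ΣA = 26743.36 mm²
ΣAx̄ = (28000.00)(70.00) + (-1256.64)(16.98) = 1938666.67 mm³
ΣAȳ = (28000.00)(100.00) + (-1256.64)(16.98) = 2778666.67 mm³
x̄ = 1938666.67 / 26743.36 = 72.49 mm
ȳ = 2778666.67 / 26743.36 = 103.90 mm

x̄ = 72.49 mm, ȳ = 103.90 mm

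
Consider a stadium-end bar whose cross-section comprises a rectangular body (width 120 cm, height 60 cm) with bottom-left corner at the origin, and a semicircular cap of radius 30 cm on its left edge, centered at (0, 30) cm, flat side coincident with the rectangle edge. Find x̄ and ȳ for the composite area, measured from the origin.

rectangular body: A = 120 × 60 = 7200.00, centroid at (60.00, 30.00).
semicircular end: A = ½π·30² = 1413.72, centroid at (-12.73, 30.00).
ΣA = 8613.72 cm², ΣAx̄ = 414000.00 cm³, ΣAȳ = 258411.50 cm³.
x̄ = 414000.00/8613.72 = 48.06 cm; ȳ = 258411.50/8613.72 = 30.00 cm.

x̄ = 48.06 cm, ȳ = 30.00 cm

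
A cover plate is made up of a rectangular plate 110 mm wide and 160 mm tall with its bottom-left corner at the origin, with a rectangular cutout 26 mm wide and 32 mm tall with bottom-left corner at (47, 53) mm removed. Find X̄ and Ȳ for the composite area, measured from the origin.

X̄ = 54.75 mm, Ȳ = 80.55 mm

Part | A | x̄ᵢ | ȳᵢ | A·x̄ᵢ | A·ȳᵢ
plate | 17600.00 | 55.00 | 80.00 | 968000.00 | 1408000.00
hole | -832.00 | 60.00 | 69.00 | -49920.00 | -57408.00
Σ | 16768.00 |  |  | 918080.00 | 1350592.00
X̄ = 918080.00 / 16768.00 = 54.75 mm
Ȳ = 1350592.00 / 16768.00 = 80.55 mm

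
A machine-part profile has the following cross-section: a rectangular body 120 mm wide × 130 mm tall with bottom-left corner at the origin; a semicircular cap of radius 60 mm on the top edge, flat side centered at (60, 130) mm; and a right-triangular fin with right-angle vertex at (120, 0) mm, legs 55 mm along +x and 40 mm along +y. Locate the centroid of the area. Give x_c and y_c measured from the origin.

rectangular body: A = 120 × 130 = 15600.00, centroid at (60.00, 65.00).
semicircular top: A = ½π·60² = 5654.87, centroid at (60.00, 155.46).
triangular fin: A = ½·55·40 = 1100.00, centroid at (138.33, 13.33).
ΣA = 22354.87 mm²
ΣAx_c = (15600.00)(60.00) + (5654.87)(60.00) + (1100.00)(138.33) = 1427458.67 mm³
ΣAy_c = (15600.00)(65.00) + (5654.87)(155.46) + (1100.00)(13.33) = 1907799.35 mm³
x_c = 1427458.67 / 22354.87 = 63.85 mm
y_c = 1907799.35 / 22354.87 = 85.34 mm

x_c = 63.85 mm, y_c = 85.34 mm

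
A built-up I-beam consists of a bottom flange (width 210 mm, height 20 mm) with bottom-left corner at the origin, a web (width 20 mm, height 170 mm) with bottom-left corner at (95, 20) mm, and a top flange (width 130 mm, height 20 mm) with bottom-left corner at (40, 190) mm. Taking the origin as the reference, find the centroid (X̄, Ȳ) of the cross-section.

X̄ = 105.00 mm, Ȳ = 90.10 mm

bottom flange: A = 210 × 20 = 4200.00, centroid at (105.00, 10.00).
web: A = 20 × 170 = 3400.00, centroid at (105.00, 105.00).
top flange: A = 130 × 20 = 2600.00, centroid at (105.00, 200.00).
ΣA = 10200.00 mm², ΣAX̄ = 1071000.00 mm³, ΣAȲ = 919000.00 mm³.
X̄ = 1071000.00/10200.00 = 105.00 mm; Ȳ = 919000.00/10200.00 = 90.10 mm.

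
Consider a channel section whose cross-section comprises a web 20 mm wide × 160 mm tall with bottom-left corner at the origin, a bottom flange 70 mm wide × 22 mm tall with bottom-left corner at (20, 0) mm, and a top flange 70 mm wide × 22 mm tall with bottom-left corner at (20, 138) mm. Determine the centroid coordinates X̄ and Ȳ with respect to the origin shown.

X̄ = 32.07 mm, Ȳ = 80.00 mm

web: A = 20 × 160 = 3200.00, centroid at (10.00, 80.00).
bottom flange: A = 70 × 22 = 1540.00, centroid at (55.00, 11.00).
top flange: A = 70 × 22 = 1540.00, centroid at (55.00, 149.00).
ΣA = 6280.00 mm², ΣAX̄ = 201400.00 mm³, ΣAȲ = 502400.00 mm³.
X̄ = 201400.00/6280.00 = 32.07 mm; Ȳ = 502400.00/6280.00 = 80.00 mm.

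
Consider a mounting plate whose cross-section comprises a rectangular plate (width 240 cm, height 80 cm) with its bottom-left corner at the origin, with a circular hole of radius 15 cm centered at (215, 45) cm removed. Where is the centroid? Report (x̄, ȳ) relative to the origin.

x̄ = 116.37 cm, ȳ = 39.81 cm

plate: A = 240 × 80 = 19200.00, centroid at (120.00, 40.00).
hole: A = −π·15² = -706.86, centroid at (215.00, 45.00).
ΣA = 18493.14 cm²
ΣAx̄ = (19200.00)(120.00) + (-706.86)(215.00) = 2152025.46 cm³
ΣAȳ = (19200.00)(40.00) + (-706.86)(45.00) = 736191.37 cm³
x̄ = 2152025.46 / 18493.14 = 116.37 cm
ȳ = 736191.37 / 18493.14 = 39.81 cm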